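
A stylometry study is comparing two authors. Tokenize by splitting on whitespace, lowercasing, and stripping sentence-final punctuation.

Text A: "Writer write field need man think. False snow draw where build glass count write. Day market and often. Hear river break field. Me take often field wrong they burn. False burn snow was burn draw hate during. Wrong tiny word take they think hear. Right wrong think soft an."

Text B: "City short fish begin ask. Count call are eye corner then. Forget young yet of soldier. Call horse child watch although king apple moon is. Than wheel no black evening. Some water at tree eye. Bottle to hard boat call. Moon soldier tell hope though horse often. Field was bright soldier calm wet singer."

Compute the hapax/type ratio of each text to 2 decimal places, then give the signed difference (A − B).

-0.25

A: hapax=21, V=33, ratio=0.64
B: hapax=42, V=47, ratio=0.89
Difference = 0.64 − 0.89 = -0.25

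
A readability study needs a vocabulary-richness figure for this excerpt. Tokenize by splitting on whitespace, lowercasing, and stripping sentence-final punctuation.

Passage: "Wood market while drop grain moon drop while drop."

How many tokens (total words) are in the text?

9

Tokens: wood, market, while, drop, grain, moon, drop, while, drop
N = 9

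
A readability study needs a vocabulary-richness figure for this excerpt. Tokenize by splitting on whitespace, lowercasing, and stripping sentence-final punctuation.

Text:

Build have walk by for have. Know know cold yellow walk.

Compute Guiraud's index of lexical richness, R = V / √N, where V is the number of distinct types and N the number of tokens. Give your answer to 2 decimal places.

N = 11, V = 8.
√N = 3.316625
R = 8 / 3.316625 = 2.41

2.41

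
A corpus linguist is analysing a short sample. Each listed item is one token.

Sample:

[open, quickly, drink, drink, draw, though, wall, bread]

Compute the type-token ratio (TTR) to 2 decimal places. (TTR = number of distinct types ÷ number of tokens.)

N = 8 tokens, V = 7 types.
TTR = V / N = 7 / 8 = 0.88

0.88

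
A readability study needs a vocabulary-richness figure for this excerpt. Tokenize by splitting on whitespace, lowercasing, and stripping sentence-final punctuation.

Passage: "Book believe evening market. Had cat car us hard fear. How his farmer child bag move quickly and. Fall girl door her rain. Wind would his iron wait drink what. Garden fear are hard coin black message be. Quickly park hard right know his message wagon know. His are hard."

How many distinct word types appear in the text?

Distinct types: {and, are, bag, be, believe, black, book, car, cat, child, coin, door, drink, evening, fall, farmer, fear, garden, girl, had, hard, her, his, how, iron, know, market, message, move, park, quickly, rain, right, us, wagon, wait, what, wind, would}
V = 39

39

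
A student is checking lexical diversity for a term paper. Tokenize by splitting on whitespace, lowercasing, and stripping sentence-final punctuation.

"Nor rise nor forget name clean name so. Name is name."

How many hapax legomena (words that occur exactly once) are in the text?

5

Frequencies: name:4, nor:2, rise:1, forget:1, clean:1, so:1, is:1
Hapax (freq=1): clean, forget, is, rise, so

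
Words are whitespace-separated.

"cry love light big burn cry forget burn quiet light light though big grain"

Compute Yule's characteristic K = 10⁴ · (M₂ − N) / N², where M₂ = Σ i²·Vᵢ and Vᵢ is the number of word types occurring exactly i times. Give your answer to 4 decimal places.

Frequencies: light:3, cry:2, big:2, burn:2, love:1, forget:1, quiet:1, though:1, grain:1
N = 14. Frequency spectrum: V_1=5, V_2=3, V_3=1
M₂ = 1²·5 + 2²·3 + 3²·1 = 26
K = 10000 × (26 − 14) / 14² = 612.2449

612.2449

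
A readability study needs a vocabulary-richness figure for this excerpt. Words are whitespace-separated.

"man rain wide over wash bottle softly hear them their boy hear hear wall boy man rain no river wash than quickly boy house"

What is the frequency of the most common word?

3

Frequencies: hear:3, boy:3, man:2, rain:2, wash:2, wide:1, over:1, bottle:1, softly:1, them:1, their:1, wall:1, no:1, river:1, than:1, quickly:1, house:1
Most common: 'hear' with frequency 3.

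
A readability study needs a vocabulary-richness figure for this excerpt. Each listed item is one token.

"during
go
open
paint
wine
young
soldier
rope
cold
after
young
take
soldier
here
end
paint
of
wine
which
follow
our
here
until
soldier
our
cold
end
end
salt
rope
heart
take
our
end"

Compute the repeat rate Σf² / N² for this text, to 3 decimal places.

0.062

Frequencies: end:4, soldier:3, our:3, paint:2, wine:2, young:2, rope:2, cold:2, take:2, here:2, during:1, go:1, open:1, after:1, of:1, which:1, follow:1, until:1, salt:1, heart:1
Σf² = 72; N² = 1156
Repeat rate = 72 / 1156 = 0.062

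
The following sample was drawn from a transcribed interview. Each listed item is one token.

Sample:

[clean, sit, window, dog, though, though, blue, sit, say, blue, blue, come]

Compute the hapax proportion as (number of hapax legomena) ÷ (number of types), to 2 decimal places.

0.63

Frequencies: blue:3, sit:2, though:2, clean:1, window:1, dog:1, say:1, come:1
Hapax count = 5; type count = 8.
Ratio = 5 / 8 = 0.63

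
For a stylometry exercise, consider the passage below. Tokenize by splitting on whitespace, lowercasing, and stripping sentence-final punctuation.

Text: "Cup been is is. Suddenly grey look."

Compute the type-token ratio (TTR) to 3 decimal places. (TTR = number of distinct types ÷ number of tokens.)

0.857

N = 7 tokens, V = 6 types.
TTR = V / N = 6 / 7 = 0.857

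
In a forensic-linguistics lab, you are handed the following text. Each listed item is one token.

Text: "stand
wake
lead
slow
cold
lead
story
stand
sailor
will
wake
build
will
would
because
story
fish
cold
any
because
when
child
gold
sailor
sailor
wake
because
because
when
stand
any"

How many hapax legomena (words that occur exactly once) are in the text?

6

Frequencies: because:4, stand:3, wake:3, sailor:3, lead:2, cold:2, story:2, will:2, any:2, when:2, slow:1, build:1, would:1, fish:1, child:1, gold:1
Hapax (freq=1): build, child, fish, gold, slow, would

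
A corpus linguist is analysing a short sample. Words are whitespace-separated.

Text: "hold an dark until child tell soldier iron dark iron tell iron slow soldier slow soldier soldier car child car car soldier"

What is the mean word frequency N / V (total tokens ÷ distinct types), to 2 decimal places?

2.20

N = 22 tokens, V = 10 types.
Mean frequency = N / V = 22 / 10 = 2.20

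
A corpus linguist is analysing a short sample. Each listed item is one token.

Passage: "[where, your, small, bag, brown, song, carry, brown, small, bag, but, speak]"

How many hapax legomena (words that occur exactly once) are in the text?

Frequencies: small:2, bag:2, brown:2, where:1, your:1, song:1, carry:1, but:1, speak:1
Hapax (freq=1): but, carry, song, speak, where, your

6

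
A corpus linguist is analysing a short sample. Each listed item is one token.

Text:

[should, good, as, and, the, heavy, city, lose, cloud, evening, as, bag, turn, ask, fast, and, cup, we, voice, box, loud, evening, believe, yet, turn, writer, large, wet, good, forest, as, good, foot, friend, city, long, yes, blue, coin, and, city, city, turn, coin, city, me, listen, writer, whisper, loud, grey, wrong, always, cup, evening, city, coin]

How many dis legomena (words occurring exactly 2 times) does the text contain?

3

Frequencies: city:6, good:3, as:3, and:3, evening:3, turn:3, coin:3, cup:2, loud:2, writer:2, should:1, the:1, heavy:1, lose:1, cloud:1, bag:1, ask:1, fast:1, we:1, voice:1, … (17 more, each freq 1)
Words with frequency 2: cup, loud, writer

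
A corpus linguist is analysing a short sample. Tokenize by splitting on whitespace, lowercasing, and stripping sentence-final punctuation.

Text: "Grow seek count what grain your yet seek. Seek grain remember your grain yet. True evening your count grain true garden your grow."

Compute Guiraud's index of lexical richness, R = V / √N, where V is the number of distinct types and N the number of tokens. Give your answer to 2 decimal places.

N = 23, V = 11.
√N = 4.795832
R = 11 / 4.795832 = 2.29

2.29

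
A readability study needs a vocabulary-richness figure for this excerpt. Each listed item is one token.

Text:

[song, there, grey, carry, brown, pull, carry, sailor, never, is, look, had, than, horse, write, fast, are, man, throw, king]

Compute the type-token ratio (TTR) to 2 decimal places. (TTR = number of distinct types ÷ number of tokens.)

0.95

N = 20 tokens, V = 19 types.
TTR = V / N = 19 / 20 = 0.95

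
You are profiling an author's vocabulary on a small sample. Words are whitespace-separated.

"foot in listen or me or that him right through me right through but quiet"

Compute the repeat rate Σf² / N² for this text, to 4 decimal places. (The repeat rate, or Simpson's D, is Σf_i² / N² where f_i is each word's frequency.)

0.1022

Frequencies: or:2, me:2, right:2, through:2, foot:1, in:1, listen:1, that:1, him:1, but:1, quiet:1
Σf² = 23; N² = 225
Repeat rate = 23 / 225 = 0.1022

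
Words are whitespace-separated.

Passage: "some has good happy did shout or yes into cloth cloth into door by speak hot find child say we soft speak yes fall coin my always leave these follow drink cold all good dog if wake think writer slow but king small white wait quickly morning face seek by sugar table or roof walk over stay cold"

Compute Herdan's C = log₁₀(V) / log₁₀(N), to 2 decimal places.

0.96

N = 58, V = 50.
log₁₀(V) = 1.698970, log₁₀(N) = 1.763428
C = 1.698970 / 1.763428 = 0.96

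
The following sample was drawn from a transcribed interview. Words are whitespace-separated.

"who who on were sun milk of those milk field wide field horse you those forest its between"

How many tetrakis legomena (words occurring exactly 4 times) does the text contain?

Frequencies: who:2, milk:2, those:2, field:2, on:1, were:1, sun:1, of:1, wide:1, horse:1, you:1, forest:1, its:1, between:1
Words with frequency 4: (none)

0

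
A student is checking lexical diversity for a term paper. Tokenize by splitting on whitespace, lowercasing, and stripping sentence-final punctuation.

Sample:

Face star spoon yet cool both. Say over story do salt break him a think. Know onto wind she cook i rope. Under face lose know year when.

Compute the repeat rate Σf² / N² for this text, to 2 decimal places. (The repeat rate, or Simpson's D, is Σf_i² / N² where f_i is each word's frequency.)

0.04

Frequencies: face:2, know:2, star:1, spoon:1, yet:1, cool:1, both:1, say:1, over:1, story:1, do:1, salt:1, break:1, him:1, a:1, think:1, onto:1, wind:1, she:1, cook:1, … (6 more, each freq 1)
Σf² = 32; N² = 784
Repeat rate = 32 / 784 = 0.04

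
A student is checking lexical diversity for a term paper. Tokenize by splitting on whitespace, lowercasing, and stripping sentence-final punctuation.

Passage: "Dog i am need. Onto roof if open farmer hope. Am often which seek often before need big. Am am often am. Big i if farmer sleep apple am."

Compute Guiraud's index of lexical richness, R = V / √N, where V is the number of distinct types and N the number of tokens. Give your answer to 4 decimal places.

N = 29, V = 17.
√N = 5.385165
R = 17 / 5.385165 = 3.1568

3.1568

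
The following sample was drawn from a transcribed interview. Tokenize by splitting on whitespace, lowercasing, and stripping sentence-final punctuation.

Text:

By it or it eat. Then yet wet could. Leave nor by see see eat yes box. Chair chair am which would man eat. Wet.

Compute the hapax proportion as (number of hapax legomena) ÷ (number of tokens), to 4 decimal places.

0.4800

Frequencies: eat:3, by:2, it:2, wet:2, see:2, chair:2, or:1, then:1, yet:1, could:1, leave:1, nor:1, yes:1, box:1, am:1, which:1, would:1, man:1
Hapax count = 12; token count = 25.
Ratio = 12 / 25 = 0.4800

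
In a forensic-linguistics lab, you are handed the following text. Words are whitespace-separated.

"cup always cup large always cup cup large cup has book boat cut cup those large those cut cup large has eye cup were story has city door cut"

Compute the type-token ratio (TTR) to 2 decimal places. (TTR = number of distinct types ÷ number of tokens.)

0.45

N = 29 tokens, V = 13 types.
TTR = V / N = 13 / 29 = 0.45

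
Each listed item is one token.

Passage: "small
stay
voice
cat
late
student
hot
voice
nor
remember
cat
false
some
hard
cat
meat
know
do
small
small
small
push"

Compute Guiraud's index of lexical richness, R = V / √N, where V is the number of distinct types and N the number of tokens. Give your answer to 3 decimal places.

N = 22, V = 16.
√N = 4.690416
R = 16 / 4.690416 = 3.411

3.411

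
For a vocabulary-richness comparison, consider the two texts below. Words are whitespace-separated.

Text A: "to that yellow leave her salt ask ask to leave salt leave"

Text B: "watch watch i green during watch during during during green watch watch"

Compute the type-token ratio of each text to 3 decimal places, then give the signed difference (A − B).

0.250

TTR(A) = 7/12 = 0.583
TTR(B) = 4/12 = 0.333
Difference = 0.583 − 0.333 = 0.250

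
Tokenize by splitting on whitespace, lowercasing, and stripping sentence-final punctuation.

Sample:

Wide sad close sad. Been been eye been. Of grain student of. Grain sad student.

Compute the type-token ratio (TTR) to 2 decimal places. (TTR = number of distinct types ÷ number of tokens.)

N = 15 tokens, V = 8 types.
TTR = V / N = 8 / 15 = 0.53

0.53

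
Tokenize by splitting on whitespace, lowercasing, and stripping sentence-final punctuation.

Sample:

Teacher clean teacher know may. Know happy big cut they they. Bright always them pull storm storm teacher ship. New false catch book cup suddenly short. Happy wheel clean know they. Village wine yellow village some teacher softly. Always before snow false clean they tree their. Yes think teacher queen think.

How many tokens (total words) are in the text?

Tokens: teacher, clean, teacher, know, may, know, happy, big, cut, they, they, bright, always, them, pull, storm, storm, teacher, ship, new, false, catch, book, cup, suddenly, short, happy, wheel, clean, know, they, village, wine, yellow, village, some, teacher, softly, always, before, snow, false, clean, they, tree, their, yes, think, teacher, queen, think
N = 51

51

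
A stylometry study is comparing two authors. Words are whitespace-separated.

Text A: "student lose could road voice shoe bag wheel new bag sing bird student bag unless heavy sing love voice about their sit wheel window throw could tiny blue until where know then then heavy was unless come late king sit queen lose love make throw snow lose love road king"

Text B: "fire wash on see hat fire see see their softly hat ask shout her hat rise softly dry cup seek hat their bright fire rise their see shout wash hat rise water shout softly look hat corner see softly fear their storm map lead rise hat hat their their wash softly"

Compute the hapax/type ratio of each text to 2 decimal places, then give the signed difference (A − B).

A: hapax=17, V=32, ratio=0.53
B: hapax=14, V=22, ratio=0.64
Difference = 0.53 − 0.64 = -0.11

-0.11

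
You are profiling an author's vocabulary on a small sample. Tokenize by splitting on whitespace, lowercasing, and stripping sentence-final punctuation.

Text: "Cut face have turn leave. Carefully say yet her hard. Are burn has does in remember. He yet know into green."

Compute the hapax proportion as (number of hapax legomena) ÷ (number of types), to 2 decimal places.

0.95

Frequencies: yet:2, cut:1, face:1, have:1, turn:1, leave:1, carefully:1, say:1, her:1, hard:1, are:1, burn:1, has:1, does:1, in:1, remember:1, he:1, know:1, into:1, green:1
Hapax count = 19; type count = 20.
Ratio = 19 / 20 = 0.95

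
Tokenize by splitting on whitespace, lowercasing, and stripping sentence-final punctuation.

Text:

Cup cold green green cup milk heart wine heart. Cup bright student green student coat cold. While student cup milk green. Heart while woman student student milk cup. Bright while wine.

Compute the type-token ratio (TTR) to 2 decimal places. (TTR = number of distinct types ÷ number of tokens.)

0.35

N = 31 tokens, V = 11 types.
TTR = V / N = 11 / 31 = 0.35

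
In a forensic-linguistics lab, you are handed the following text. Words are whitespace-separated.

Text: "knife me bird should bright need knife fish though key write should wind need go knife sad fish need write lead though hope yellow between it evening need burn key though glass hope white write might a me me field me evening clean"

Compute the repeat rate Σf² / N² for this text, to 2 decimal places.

0.05

Frequencies: me:4, need:4, knife:3, though:3, write:3, should:2, fish:2, key:2, hope:2, evening:2, bird:1, bright:1, wind:1, go:1, sad:1, lead:1, yellow:1, between:1, it:1, burn:1, … (6 more, each freq 1)
Σf² = 95; N² = 1849
Repeat rate = 95 / 1849 = 0.05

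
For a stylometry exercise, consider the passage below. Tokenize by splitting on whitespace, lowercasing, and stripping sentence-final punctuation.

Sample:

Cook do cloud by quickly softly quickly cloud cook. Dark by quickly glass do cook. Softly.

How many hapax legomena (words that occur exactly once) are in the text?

Frequencies: cook:3, quickly:3, do:2, cloud:2, by:2, softly:2, dark:1, glass:1
Hapax (freq=1): dark, glass

2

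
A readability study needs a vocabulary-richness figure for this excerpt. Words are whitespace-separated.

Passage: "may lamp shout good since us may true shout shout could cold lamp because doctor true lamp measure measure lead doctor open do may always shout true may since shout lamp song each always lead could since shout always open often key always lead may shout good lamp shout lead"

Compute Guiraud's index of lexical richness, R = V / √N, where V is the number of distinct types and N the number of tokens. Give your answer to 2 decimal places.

2.83

N = 50, V = 20.
√N = 7.071068
R = 20 / 7.071068 = 2.83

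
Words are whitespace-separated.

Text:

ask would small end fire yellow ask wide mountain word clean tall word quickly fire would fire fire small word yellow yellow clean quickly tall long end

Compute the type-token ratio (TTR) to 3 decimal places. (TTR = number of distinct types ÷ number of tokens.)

N = 27 tokens, V = 13 types.
TTR = V / N = 13 / 27 = 0.481

0.481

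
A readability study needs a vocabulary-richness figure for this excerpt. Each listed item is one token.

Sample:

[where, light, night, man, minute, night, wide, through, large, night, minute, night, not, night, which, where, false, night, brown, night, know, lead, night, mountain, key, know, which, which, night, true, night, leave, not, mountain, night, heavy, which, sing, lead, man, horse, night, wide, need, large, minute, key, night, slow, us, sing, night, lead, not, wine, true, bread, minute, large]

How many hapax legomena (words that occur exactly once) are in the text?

12

Frequencies: night:14, minute:4, which:4, large:3, not:3, lead:3, where:2, man:2, wide:2, know:2, mountain:2, key:2, true:2, sing:2, light:1, through:1, false:1, brown:1, leave:1, heavy:1, … (6 more, each freq 1)
Hapax (freq=1): bread, brown, false, heavy, horse, leave, light, need, slow, through, us, wine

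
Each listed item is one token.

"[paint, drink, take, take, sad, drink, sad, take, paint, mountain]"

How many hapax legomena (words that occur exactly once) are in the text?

1

Frequencies: take:3, paint:2, drink:2, sad:2, mountain:1
Hapax (freq=1): mountain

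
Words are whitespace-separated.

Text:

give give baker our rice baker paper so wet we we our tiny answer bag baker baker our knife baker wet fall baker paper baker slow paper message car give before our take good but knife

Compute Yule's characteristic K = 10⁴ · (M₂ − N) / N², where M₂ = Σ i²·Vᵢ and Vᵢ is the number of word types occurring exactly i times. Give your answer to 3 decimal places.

Frequencies: baker:7, our:4, give:3, paper:3, wet:2, we:2, knife:2, rice:1, so:1, tiny:1, answer:1, bag:1, fall:1, slow:1, message:1, car:1, before:1, take:1, good:1, but:1
N = 36. Frequency spectrum: V_1=13, V_2=3, V_3=2, V_4=1, V_7=1
M₂ = 1²·13 + 2²·3 + 3²·2 + 4²·1 + 7²·1 = 108
K = 10000 × (108 − 36) / 36² = 555.556

555.556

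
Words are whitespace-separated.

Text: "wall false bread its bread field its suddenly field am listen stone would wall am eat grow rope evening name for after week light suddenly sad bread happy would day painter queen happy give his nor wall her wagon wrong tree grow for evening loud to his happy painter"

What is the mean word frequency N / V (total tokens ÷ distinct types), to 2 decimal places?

N = 49 tokens, V = 33 types.
Mean frequency = N / V = 49 / 33 = 1.48

1.48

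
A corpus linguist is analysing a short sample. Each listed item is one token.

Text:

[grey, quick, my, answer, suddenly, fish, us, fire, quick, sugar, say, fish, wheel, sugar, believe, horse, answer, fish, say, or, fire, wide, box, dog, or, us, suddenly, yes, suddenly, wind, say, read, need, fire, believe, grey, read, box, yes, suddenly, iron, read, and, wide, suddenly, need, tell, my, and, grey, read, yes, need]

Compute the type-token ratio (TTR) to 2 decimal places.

0.45

N = 53 tokens, V = 24 types.
TTR = V / N = 24 / 53 = 0.45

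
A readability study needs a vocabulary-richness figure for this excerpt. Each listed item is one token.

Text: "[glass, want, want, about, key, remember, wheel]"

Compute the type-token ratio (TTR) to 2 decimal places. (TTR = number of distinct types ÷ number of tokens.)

N = 7 tokens, V = 6 types.
TTR = V / N = 6 / 7 = 0.86

0.86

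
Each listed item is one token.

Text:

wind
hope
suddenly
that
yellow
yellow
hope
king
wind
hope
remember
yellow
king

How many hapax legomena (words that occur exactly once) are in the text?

Frequencies: hope:3, yellow:3, wind:2, king:2, suddenly:1, that:1, remember:1
Hapax (freq=1): remember, suddenly, that

3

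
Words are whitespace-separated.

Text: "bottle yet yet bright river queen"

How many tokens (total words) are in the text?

6

Tokens: bottle, yet, yet, bright, river, queen
N = 6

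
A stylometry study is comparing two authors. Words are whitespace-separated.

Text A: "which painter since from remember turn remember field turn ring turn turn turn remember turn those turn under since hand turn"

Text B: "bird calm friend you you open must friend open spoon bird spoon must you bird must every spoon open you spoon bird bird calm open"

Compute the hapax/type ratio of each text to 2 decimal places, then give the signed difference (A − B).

0.60

A: hapax=8, V=11, ratio=0.73
B: hapax=1, V=8, ratio=0.13
Difference = 0.73 − 0.13 = 0.60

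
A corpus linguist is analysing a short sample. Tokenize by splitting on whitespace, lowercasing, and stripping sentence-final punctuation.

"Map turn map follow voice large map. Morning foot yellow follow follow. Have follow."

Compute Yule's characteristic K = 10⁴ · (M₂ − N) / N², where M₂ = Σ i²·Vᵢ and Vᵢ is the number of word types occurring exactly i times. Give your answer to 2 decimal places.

Frequencies: follow:4, map:3, turn:1, voice:1, large:1, morning:1, foot:1, yellow:1, have:1
N = 14. Frequency spectrum: V_1=7, V_3=1, V_4=1
M₂ = 1²·7 + 3²·1 + 4²·1 = 32
K = 10000 × (32 − 14) / 14² = 918.37

918.37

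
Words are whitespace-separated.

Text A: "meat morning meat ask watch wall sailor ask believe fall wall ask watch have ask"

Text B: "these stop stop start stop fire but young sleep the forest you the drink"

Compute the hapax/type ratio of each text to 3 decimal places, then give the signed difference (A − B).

A: hapax=5, V=9, ratio=0.556
B: hapax=9, V=11, ratio=0.818
Difference = 0.556 − 0.818 = -0.262

-0.262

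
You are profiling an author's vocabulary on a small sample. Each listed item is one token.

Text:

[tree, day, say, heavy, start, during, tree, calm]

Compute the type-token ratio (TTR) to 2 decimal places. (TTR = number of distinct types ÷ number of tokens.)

N = 8 tokens, V = 7 types.
TTR = V / N = 7 / 8 = 0.88

0.88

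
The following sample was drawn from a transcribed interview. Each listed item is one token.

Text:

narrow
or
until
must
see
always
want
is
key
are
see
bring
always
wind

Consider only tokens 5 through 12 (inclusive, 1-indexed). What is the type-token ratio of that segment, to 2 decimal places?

Segment tokens 5–12: see, always, want, is, key, are, see, bring
Segment N = 8, segment V = 7.
TTR = 7 / 8 = 0.88

0.88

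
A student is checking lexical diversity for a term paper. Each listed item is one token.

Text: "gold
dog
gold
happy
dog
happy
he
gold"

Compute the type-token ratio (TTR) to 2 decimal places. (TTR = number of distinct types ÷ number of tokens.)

0.50

N = 8 tokens, V = 4 types.
TTR = V / N = 4 / 8 = 0.50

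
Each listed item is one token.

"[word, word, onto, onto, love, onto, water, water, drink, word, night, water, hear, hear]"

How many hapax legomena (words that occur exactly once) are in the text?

Frequencies: word:3, onto:3, water:3, hear:2, love:1, drink:1, night:1
Hapax (freq=1): drink, love, night

3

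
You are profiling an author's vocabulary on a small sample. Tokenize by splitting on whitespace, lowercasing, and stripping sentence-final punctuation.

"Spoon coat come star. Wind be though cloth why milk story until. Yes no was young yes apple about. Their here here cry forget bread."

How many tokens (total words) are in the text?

25

Tokens: spoon, coat, come, star, wind, be, though, cloth, why, milk, story, until, yes, no, was, young, yes, apple, about, their, here, here, cry, forget, bread
N = 25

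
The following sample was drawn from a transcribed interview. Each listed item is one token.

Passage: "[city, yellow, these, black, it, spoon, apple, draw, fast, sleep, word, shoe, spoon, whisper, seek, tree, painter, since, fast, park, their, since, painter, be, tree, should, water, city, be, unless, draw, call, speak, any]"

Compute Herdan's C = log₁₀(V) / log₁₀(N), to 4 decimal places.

N = 34, V = 26.
log₁₀(V) = 1.414973, log₁₀(N) = 1.531479
C = 1.414973 / 1.531479 = 0.9239

0.9239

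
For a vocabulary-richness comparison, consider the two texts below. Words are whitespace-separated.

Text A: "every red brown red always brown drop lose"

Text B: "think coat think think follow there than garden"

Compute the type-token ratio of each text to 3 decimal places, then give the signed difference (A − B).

0.000

TTR(A) = 6/8 = 0.750
TTR(B) = 6/8 = 0.750
Difference = 0.750 − 0.750 = 0.000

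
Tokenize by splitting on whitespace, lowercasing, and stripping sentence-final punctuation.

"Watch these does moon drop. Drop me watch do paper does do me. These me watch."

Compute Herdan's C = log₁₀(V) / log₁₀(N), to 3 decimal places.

0.750

N = 16, V = 8.
log₁₀(V) = 0.903090, log₁₀(N) = 1.204120
C = 0.903090 / 1.204120 = 0.750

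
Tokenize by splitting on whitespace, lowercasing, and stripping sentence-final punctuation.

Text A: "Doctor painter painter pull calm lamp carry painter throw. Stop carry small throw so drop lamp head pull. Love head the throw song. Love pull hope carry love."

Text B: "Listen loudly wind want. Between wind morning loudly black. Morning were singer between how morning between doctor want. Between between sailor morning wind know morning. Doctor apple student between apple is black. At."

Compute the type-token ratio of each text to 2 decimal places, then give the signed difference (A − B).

0.05

TTR(A) = 16/28 = 0.57
TTR(B) = 17/33 = 0.52
Difference = 0.57 − 0.52 = 0.05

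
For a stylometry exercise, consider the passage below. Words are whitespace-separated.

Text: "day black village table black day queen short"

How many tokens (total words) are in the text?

Tokens: day, black, village, table, black, day, queen, short
N = 8

8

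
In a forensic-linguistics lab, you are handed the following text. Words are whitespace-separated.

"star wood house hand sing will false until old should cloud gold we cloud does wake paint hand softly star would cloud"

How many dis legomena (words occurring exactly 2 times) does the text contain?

2

Frequencies: cloud:3, star:2, hand:2, wood:1, house:1, sing:1, will:1, false:1, until:1, old:1, should:1, gold:1, we:1, does:1, wake:1, paint:1, softly:1, would:1
Words with frequency 2: hand, star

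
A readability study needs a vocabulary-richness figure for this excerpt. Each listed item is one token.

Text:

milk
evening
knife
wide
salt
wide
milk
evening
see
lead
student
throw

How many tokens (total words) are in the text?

12

Tokens: milk, evening, knife, wide, salt, wide, milk, evening, see, lead, student, throw
N = 12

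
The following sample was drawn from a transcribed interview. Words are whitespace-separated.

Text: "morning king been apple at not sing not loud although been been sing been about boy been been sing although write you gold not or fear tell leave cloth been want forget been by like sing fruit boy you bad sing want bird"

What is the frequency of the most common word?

Frequencies: been:8, sing:5, not:3, although:2, boy:2, you:2, want:2, morning:1, king:1, apple:1, at:1, loud:1, about:1, write:1, gold:1, or:1, fear:1, tell:1, leave:1, cloth:1, … (6 more, each freq 1)
Most common: 'been' with frequency 8.

8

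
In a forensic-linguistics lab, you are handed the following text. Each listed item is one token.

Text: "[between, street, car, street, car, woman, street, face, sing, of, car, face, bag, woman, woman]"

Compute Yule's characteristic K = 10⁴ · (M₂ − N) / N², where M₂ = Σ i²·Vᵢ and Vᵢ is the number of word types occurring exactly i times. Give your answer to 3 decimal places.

Frequencies: street:3, car:3, woman:3, face:2, between:1, sing:1, of:1, bag:1
N = 15. Frequency spectrum: V_1=4, V_2=1, V_3=3
M₂ = 1²·4 + 2²·1 + 3²·3 = 35
K = 10000 × (35 − 15) / 15² = 888.889

888.889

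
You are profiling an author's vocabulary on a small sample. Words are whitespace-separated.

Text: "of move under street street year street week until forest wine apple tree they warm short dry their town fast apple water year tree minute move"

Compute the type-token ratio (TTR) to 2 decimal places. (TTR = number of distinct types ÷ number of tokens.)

N = 26 tokens, V = 20 types.
TTR = V / N = 20 / 26 = 0.77

0.77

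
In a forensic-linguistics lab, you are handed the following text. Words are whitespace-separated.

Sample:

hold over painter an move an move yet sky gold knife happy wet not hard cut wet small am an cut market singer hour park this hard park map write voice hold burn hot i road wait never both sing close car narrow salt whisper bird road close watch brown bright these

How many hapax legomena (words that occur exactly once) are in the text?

Frequencies: an:3, hold:2, move:2, wet:2, hard:2, cut:2, park:2, road:2, close:2, over:1, painter:1, yet:1, sky:1, gold:1, knife:1, happy:1, not:1, small:1, am:1, market:1, … (22 more, each freq 1)
Hapax (freq=1): am, bird, both, bright, brown, burn, car, gold, happy, hot, hour, i, knife, map, market, narrow, never, not, over, painter, salt, sing, singer, sky, small, these, this, voice, wait, watch, whisper, write, yet

33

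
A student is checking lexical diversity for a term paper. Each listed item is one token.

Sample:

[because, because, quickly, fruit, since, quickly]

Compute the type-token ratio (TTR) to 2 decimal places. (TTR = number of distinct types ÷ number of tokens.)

0.67

N = 6 tokens, V = 4 types.
TTR = V / N = 4 / 6 = 0.67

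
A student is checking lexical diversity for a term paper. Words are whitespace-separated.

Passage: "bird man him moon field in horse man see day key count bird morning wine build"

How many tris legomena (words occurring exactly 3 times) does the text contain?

Frequencies: bird:2, man:2, him:1, moon:1, field:1, in:1, horse:1, see:1, day:1, key:1, count:1, morning:1, wine:1, build:1
Words with frequency 3: (none)

0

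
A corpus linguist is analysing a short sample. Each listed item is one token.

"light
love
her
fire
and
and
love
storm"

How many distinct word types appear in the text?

Distinct types: {and, fire, her, light, love, storm}
V = 6

6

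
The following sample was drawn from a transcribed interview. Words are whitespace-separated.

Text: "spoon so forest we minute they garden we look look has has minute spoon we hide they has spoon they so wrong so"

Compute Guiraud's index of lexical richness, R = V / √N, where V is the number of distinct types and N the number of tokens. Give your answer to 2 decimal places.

N = 23, V = 11.
√N = 4.795832
R = 11 / 4.795832 = 2.29

2.29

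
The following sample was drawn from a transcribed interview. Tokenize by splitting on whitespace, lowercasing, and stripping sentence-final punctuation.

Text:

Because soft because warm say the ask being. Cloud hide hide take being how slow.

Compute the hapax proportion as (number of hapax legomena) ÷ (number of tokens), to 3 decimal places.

Frequencies: because:2, being:2, hide:2, soft:1, warm:1, say:1, the:1, ask:1, cloud:1, take:1, how:1, slow:1
Hapax count = 9; token count = 15.
Ratio = 9 / 15 = 0.600

0.600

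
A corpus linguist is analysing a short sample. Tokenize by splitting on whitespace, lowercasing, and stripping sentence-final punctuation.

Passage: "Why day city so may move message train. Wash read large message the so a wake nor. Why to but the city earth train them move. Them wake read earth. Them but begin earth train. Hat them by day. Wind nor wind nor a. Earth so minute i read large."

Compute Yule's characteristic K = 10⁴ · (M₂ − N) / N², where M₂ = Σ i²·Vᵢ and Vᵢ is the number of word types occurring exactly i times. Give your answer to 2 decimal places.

Frequencies: earth:4, them:4, so:3, train:3, read:3, nor:3, why:2, day:2, city:2, move:2, message:2, large:2, the:2, a:2, wake:2, but:2, wind:2, may:1, wash:1, to:1, … (5 more, each freq 1)
N = 50. Frequency spectrum: V_1=8, V_2=11, V_3=4, V_4=2
M₂ = 1²·8 + 2²·11 + 3²·4 + 4²·2 = 120
K = 10000 × (120 − 50) / 50² = 280.00

280.00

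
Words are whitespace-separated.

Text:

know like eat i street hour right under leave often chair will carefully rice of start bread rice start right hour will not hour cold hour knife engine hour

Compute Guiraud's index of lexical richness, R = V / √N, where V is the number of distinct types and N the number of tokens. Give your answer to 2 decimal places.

N = 29, V = 21.
√N = 5.385165
R = 21 / 5.385165 = 3.90

3.90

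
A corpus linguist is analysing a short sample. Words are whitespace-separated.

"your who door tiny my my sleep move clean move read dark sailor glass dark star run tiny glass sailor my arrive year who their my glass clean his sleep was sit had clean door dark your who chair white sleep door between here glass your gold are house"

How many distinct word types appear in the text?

Distinct types: {are, arrive, between, chair, clean, dark, door, glass, gold, had, here, his, house, move, my, read, run, sailor, sit, sleep, star, their, tiny, was, white, who, year, your}
V = 28

28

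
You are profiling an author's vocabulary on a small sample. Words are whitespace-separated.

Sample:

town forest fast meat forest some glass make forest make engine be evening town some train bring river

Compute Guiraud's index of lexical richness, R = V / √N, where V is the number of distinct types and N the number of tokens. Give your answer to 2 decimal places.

N = 18, V = 13.
√N = 4.242641
R = 13 / 4.242641 = 3.06

3.06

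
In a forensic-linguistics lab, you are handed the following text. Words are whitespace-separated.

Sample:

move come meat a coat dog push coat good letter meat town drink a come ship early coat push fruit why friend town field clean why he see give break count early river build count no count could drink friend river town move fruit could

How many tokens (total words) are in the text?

Tokens: move, come, meat, a, coat, dog, push, coat, good, letter, meat, town, drink, a, come, ship, early, coat, push, fruit, why, friend, town, field, clean, why, he, see, give, break, count, early, river, build, count, no, count, could, drink, friend, river, town, move, fruit, could
N = 45

45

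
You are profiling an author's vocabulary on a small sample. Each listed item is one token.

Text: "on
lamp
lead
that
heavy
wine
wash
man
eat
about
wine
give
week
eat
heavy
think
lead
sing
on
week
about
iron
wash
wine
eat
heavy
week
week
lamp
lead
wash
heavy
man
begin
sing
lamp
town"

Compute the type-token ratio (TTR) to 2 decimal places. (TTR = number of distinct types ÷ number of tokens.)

0.46

N = 37 tokens, V = 17 types.
TTR = V / N = 17 / 37 = 0.46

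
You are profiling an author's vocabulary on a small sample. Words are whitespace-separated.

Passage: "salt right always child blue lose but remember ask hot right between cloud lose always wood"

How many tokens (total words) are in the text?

16

Tokens: salt, right, always, child, blue, lose, but, remember, ask, hot, right, between, cloud, lose, always, wood
N = 16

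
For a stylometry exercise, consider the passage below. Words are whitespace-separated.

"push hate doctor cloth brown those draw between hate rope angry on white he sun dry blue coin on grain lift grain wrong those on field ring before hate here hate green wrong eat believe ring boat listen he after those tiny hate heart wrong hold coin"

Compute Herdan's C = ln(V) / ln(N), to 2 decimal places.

0.91

N = 47, V = 33.
ln(V) = 3.496508, ln(N) = 3.850148
C = 3.496508 / 3.850148 = 0.91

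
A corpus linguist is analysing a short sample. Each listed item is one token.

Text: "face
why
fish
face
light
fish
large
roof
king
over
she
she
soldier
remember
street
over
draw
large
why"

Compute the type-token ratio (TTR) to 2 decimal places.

N = 19 tokens, V = 13 types.
TTR = V / N = 13 / 19 = 0.68

0.68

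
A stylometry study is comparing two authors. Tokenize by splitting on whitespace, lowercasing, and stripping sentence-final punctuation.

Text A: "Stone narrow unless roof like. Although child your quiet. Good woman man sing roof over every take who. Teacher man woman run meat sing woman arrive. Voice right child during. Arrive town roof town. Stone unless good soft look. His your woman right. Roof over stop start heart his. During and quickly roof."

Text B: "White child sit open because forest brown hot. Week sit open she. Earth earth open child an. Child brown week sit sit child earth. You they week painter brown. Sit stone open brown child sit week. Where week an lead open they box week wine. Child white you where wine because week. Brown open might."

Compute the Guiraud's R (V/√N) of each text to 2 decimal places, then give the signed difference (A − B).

A: V=33, N=53, R=4.53
B: V=21, N=55, R=2.83
Difference = 4.53 − 2.83 = 1.70

1.70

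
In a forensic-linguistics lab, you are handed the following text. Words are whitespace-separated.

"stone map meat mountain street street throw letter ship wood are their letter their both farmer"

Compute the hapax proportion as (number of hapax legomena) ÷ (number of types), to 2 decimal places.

0.77

Frequencies: street:2, letter:2, their:2, stone:1, map:1, meat:1, mountain:1, throw:1, ship:1, wood:1, are:1, both:1, farmer:1
Hapax count = 10; type count = 13.
Ratio = 10 / 13 = 0.77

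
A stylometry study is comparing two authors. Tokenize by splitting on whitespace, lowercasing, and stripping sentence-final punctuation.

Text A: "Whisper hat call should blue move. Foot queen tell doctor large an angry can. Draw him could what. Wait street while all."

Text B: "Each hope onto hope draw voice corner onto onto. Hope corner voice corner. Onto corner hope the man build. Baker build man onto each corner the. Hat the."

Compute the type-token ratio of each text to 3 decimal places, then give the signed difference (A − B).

0.607

TTR(A) = 22/22 = 1.000
TTR(B) = 11/28 = 0.393
Difference = 1.000 − 0.393 = 0.607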